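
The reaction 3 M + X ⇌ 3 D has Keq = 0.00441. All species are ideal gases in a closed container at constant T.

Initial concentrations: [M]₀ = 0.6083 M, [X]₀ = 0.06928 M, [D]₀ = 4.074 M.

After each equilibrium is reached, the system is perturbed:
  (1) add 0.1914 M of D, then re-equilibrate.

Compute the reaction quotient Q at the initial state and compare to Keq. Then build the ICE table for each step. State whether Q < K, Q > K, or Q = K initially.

Q₀ = 4336; Q > K (proceeds reverse)

Q₀ = 4336 vs Keq = 0.00441 ⇒ Q>K, reverse
Step 1:
                   M          X          D
  I           0.6083    0.06928      4.074
  C             3.38      1.127      -3.38
  E            3.988      1.196     0.6942
  solve Keq expr → x = -1.127; check Q = 0.00441
Then add 0.1914 M of D.
Step 2:
                   M          X          D
  I            3.988      1.196     0.8856
  C           0.1543    0.05145    -0.1543
  E            4.142      1.247     0.7312
  solve Keq expr → x = -0.05145; check Q = 0.00441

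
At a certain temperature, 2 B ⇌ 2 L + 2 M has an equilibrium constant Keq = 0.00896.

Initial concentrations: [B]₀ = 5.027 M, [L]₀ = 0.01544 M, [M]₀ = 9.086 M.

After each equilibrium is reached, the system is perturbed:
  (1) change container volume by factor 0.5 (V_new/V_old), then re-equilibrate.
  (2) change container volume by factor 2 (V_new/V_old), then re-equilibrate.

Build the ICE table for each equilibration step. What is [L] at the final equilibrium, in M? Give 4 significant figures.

Q₀ = 7.7879e-04 vs Keq = 0.00896 ⇒ Q<K, forward
Step 1:
                   B          L          M
  I            5.027    0.01544      9.086
  C         -0.03635    0.03635    0.03635
  E            4.991    0.05179      9.122
  solve Keq expr → x = 0.01817; check Q = 0.00896
Then change container volume by factor 0.5 (V_new/V_old).
Step 2:
                   B          L          M
  I            9.981     0.1036      18.24
  C          0.05137   -0.05137   -0.05137
  E            10.03     0.0522      18.19
  solve Keq expr → x = -0.02569; check Q = 0.00896
Then change container volume by factor 2 (V_new/V_old).
Step 3:
                   B          L          M
  I            5.016     0.0261      9.097
  C         -0.02569    0.02569    0.02569
  E            4.991    0.05179      9.122
  solve Keq expr → x = 0.01284; check Q = 0.00896

[L]_eq = 0.05179 M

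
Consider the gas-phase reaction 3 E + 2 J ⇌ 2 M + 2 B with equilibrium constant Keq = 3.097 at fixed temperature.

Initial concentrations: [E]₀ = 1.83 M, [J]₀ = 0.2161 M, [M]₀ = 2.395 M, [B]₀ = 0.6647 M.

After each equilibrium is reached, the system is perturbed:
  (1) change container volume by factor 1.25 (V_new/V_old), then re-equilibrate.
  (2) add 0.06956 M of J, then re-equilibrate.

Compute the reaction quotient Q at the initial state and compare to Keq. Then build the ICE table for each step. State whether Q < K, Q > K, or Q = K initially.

Q₀ = 8.855; Q > K (proceeds reverse)

Q₀ = 8.855 vs Keq = 3.097 ⇒ Q>K, reverse
Step 1:
                   E          J          M          B
  I             1.83     0.2161      2.395     0.6647
  C           0.1095    0.07297   -0.07297   -0.07297
  E            1.939     0.2891      2.322     0.5917
  solve Keq expr → x = -0.03648; check Q = 3.097
Then change container volume by factor 1.25 (V_new/V_old).
Step 2:
                   E          J          M          B
  I            1.552     0.2313      1.858     0.4734
  C           0.0201     0.0134    -0.0134    -0.0134
  E            1.572     0.2447      1.844       0.46
  solve Keq expr → x = -0.006699; check Q = 3.097
Then add 0.06956 M of J.
Step 3:
                   E          J          M          B
  I            1.572     0.3142      1.844       0.46
  C         -0.05034   -0.03356    0.03356    0.03356
  E            1.521     0.2807      1.878     0.4935
  solve Keq expr → x = 0.01678; check Q = 3.097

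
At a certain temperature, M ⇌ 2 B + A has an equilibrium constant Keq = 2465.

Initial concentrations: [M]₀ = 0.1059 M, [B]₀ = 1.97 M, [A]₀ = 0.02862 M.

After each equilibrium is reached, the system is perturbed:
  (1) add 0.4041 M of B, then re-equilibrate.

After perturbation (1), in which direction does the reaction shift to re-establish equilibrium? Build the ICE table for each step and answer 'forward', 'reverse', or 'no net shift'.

Q₀ = 1.049 vs Keq = 2465 ⇒ Q<K, forward
Step 1:
                   M          B          A
  Initial     0.1059       1.97    0.02862
  Change     -0.1056     0.2113     0.1056
  Equil   2.5915e-04      2.181     0.1343
  solve Keq expr → x = 0.1056; check Q = 2465
Then add 0.4041 M of B.
Step 2:
                   M          B          A
  Initial 2.5915e-04      2.585     0.1343
  Change  1.0457e-04 -2.0914e-04 -1.0457e-04
  Equil   3.6372e-04      2.585     0.1342
  solve Keq expr → x = -1.0457e-04; check Q = 2465

Direction: reverse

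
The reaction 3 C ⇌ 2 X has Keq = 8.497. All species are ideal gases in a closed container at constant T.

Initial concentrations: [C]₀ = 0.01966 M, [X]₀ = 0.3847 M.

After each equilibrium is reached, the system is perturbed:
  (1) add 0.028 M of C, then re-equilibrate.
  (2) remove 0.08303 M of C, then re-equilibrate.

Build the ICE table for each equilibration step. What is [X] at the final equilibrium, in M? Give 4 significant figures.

Q₀ = 1.9476e+04 vs Keq = 8.497 ⇒ Q>K, reverse
Step 1:
                   C          X
  Initial    0.01966     0.3847
  Change      0.1818    -0.1212
  Equil       0.2014     0.2635
  solve Keq expr → x = -0.06059; check Q = 8.497
Then add 0.028 M of C.
Step 2:
                   C          X
  Initial     0.2294     0.2635
  Change    -0.02095    0.01396
  Equil       0.2085     0.2775
  solve Keq expr → x = 0.006982; check Q = 8.497
Then remove 0.08303 M of C.
Step 3:
                   C          X
  Initial     0.1255     0.2775
  Change     0.06183   -0.04122
  Equil       0.1873     0.2363
  solve Keq expr → x = -0.02061; check Q = 8.497

[X]_eq = 0.2363 M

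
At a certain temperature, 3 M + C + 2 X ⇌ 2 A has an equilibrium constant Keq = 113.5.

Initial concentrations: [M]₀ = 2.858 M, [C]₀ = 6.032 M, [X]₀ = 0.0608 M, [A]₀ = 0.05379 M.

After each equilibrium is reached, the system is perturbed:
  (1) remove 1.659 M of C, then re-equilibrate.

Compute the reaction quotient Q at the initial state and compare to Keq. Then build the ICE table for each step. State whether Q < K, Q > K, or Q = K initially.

Q₀ = 0.005558 vs Keq = 113.5 ⇒ Q<K, forward
Step 1:
                    M           C           X           A
  I             2.858       6.032      0.0608     0.05379
  C          -0.08978    -0.02993    -0.05985     0.05985
  E             2.768       6.002  9.4537e-04      0.1136
  solve Keq expr → x = 0.02993; check Q = 113.5
Then remove 1.659 M of C.
Step 2:
                    M           C           X           A
  I             2.768       4.343  9.4537e-04      0.1136
  C        2.4633e-04  8.2111e-05  1.6422e-04 -1.6422e-04
  E             2.768       4.343     0.00111      0.1135
  solve Keq expr → x = -8.2111e-05; check Q = 113.5

Q₀ = 0.005558; Q < K (proceeds forward)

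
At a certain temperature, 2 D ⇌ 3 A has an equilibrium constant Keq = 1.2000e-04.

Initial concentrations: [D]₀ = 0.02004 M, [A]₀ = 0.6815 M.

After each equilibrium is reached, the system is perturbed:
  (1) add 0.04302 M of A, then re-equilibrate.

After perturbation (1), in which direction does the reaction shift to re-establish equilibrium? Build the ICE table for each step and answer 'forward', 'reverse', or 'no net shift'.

Direction: reverse

Q₀ = 788.1 vs Keq = 1.2000e-04 ⇒ Q>K, reverse
Step 1:
                  D         A
  Initial   0.02004    0.6815
  Change     0.4349   -0.6523
  Equil      0.4549   0.02918
  solve Keq expr → x = -0.2174; check Q = 1.2000e-04
Then add 0.04302 M of A.
Step 2:
                  D         A
  Initial    0.4549    0.0722
  Change    0.02789  -0.04184
  Equil      0.4828   0.03036
  solve Keq expr → x = -0.01395; check Q = 1.2000e-04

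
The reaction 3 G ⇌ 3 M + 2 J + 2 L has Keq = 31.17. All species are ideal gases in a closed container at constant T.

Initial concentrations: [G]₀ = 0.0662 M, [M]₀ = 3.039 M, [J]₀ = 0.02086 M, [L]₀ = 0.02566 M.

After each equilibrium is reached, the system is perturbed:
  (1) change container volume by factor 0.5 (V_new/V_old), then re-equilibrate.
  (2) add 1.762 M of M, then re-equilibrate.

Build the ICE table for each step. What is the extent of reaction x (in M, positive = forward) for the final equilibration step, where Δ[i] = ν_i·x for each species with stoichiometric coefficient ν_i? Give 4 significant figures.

x = -0.003553 M

Q₀ = 0.02772 vs Keq = 31.17 ⇒ Q<K, forward
Step 1:
                    G           M           J           L
  I            0.0662       3.039     0.02086     0.02566
  C          -0.04619     0.04619     0.03079     0.03079
  E           0.02001       3.085     0.05165     0.05645
  solve Keq expr → x = 0.0154; check Q = 31.17
Then change container volume by factor 0.5 (V_new/V_old).
Step 2:
                    G           M           J           L
  I           0.04002        6.17      0.1033      0.1129
  C           0.03355    -0.03355    -0.02237    -0.02237
  E           0.07357       6.137     0.08094     0.09054
  solve Keq expr → x = -0.01118; check Q = 31.17
Then add 1.762 M of M.
Step 3:
                    G           M           J           L
  I           0.07357       7.899     0.08094     0.09054
  C           0.01066    -0.01066   -0.007106   -0.007106
  E           0.08423       7.888     0.07383     0.08343
  solve Keq expr → x = -0.003553; check Q = 31.17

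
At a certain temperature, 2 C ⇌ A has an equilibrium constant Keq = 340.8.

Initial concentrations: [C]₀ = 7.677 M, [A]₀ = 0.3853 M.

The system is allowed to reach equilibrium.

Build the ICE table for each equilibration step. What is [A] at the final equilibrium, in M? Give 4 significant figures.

[A]_eq = 4.169 M

Q₀ = 0.006538 vs Keq = 340.8 ⇒ Q<K, forward
Step 1:
                   C          A
  I            7.677     0.3853
  C           -7.566      3.783
  E           0.1106      4.169
  solve Keq expr → x = 3.783; check Q = 340.8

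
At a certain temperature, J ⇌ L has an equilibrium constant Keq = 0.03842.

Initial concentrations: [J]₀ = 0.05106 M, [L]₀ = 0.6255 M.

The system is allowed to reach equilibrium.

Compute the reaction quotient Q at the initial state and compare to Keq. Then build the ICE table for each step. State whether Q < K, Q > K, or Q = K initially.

Q₀ = 12.25; Q > K (proceeds reverse)

Q₀ = 12.25 vs Keq = 0.03842 ⇒ Q>K, reverse
Step 1:
                   J          L
  init       0.05106     0.6255
  Δ           0.6005    -0.6005
  eq          0.6515    0.02503
  solve Keq expr → x = -0.6005; check Q = 0.03842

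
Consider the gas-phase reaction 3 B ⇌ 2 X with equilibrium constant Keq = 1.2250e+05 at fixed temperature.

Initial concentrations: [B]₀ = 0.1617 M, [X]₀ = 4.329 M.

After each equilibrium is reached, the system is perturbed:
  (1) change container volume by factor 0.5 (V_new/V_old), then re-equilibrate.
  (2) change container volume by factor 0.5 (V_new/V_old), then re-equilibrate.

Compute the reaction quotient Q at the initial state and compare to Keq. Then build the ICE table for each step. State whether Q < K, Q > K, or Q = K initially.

Q₀ = 4432 vs Keq = 1.2250e+05 ⇒ Q<K, forward
Step 1:
                    B           X
  Initial      0.1617       4.329
  Change      -0.1076     0.07175
  Equil       0.05407       4.401
  solve Keq expr → x = 0.03588; check Q = 1.2250e+05
Then change container volume by factor 0.5 (V_new/V_old).
Step 2:
                    B           X
  Initial      0.1081       8.802
  Change     -0.02221     0.01481
  Equil       0.08593       8.816
  solve Keq expr → x = 0.007405; check Q = 1.2250e+05
Then change container volume by factor 0.5 (V_new/V_old).
Step 3:
                    B           X
  Initial      0.1719       17.63
  Change     -0.03533     0.02356
  Equil        0.1365       17.66
  solve Keq expr → x = 0.01178; check Q = 1.2250e+05

Q₀ = 4432; Q < K (proceeds forward)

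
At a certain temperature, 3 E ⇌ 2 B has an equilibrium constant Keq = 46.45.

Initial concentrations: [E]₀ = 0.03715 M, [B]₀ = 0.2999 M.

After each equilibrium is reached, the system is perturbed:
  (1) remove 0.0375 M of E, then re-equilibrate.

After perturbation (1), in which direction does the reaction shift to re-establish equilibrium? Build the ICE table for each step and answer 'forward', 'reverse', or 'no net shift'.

Q₀ = 1754 vs Keq = 46.45 ⇒ Q>K, reverse
Step 1:
                  E         B
  I         0.03715    0.2999
  C         0.07351  -0.04901
  E          0.1107    0.2509
  solve Keq expr → x = -0.0245; check Q = 46.45
Then remove 0.0375 M of E.
Step 2:
                  E         B
  I         0.07316    0.2509
  C         0.03128  -0.02085
  E          0.1044      0.23
  solve Keq expr → x = -0.01043; check Q = 46.45

Direction: reverse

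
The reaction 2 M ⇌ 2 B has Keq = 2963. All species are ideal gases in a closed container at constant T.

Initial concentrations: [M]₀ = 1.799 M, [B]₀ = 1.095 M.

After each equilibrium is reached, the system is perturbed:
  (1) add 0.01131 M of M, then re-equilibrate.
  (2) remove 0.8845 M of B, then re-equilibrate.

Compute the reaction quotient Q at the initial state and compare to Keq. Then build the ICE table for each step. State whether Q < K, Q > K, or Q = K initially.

Q₀ = 0.3705; Q < K (proceeds forward)

Q₀ = 0.3705 vs Keq = 2963 ⇒ Q<K, forward
Step 1:
                  M         B
  I           1.799     1.095
  C          -1.747     1.747
  E         0.05221     2.842
  solve Keq expr → x = 0.8734; check Q = 2963
Then add 0.01131 M of M.
Step 2:
                  M         B
  I         0.06352     2.842
  C        -0.01111   0.01111
  E         0.05241     2.853
  solve Keq expr → x = 0.005553; check Q = 2963
Then remove 0.8845 M of B.
Step 3:
                  M         B
  I         0.05241     1.968
  C        -0.01596   0.01596
  E         0.03645     1.984
  solve Keq expr → x = 0.007978; check Q = 2963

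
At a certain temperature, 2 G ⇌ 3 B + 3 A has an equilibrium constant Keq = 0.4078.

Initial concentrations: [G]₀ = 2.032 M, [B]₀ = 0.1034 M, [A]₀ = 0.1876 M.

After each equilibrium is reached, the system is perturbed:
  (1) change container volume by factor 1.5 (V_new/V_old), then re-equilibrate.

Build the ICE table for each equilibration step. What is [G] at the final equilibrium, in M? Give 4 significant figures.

[G]_eq = 0.8708 M

Q₀ = 1.7677e-06 vs Keq = 0.4078 ⇒ Q<K, forward
Step 1:
                   G          B          A
  I            2.032     0.1034     0.1876
  C          -0.5571     0.8356     0.8356
  E            1.475      0.939      1.023
  solve Keq expr → x = 0.2785; check Q = 0.4078
Then change container volume by factor 1.5 (V_new/V_old).
Step 2:
                   G          B          A
  I           0.9833      0.626     0.6822
  C          -0.1125     0.1687     0.1687
  E           0.8708     0.7947     0.8509
  solve Keq expr → x = 0.05624; check Q = 0.4078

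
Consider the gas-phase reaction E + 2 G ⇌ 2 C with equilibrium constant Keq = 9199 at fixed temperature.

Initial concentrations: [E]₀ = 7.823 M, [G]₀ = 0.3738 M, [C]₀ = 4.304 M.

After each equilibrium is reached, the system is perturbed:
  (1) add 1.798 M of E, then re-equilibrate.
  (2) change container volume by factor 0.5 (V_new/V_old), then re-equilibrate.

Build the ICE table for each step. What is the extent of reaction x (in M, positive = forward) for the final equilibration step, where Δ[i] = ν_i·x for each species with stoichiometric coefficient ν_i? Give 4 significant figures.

x = 0.004621 M

Q₀ = 16.95 vs Keq = 9199 ⇒ Q<K, forward
Step 1:
                    E           G           C
  init          7.823      0.3738       4.304
  Δ           -0.1781     -0.3562      0.3562
  eq            7.645     0.01757        4.66
  solve Keq expr → x = 0.1781; check Q = 9199
Then add 1.798 M of E.
Step 2:
                    E           G           C
  init          9.443     0.01757        4.66
  Δ       -8.7731e-04   -0.001755    0.001755
  eq            9.442     0.01582       4.662
  solve Keq expr → x = 8.7731e-04; check Q = 9199
Then change container volume by factor 0.5 (V_new/V_old).
Step 3:
                    E           G           C
  init          18.88     0.03164       9.324
  Δ         -0.004621   -0.009241    0.009241
  eq            18.88      0.0224       9.333
  solve Keq expr → x = 0.004621; check Q = 9199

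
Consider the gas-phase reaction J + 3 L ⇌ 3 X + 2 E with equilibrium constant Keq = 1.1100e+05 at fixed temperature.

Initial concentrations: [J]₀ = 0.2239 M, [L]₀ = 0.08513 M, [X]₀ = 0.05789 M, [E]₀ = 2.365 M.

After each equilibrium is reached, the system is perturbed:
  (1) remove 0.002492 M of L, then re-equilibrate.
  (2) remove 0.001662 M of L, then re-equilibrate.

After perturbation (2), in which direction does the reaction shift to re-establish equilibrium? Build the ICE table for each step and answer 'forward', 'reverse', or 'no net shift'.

Direction: reverse

Q₀ = 7.855 vs Keq = 1.1100e+05 ⇒ Q<K, forward
Step 1:
                    J           L           X           E
  I            0.2239     0.08513     0.05789       2.365
  C           -0.0255     -0.0765      0.0765       0.051
  E            0.1984    0.008632      0.1344       2.416
  solve Keq expr → x = 0.0255; check Q = 1.1100e+05
Then remove 0.002492 M of L.
Step 2:
                    J           L           X           E
  I            0.1984     0.00614      0.1344       2.416
  C        7.7594e-04    0.002328   -0.002328   -0.001552
  E            0.1992    0.008468      0.1321       2.414
  solve Keq expr → x = -7.7594e-04; check Q = 1.1100e+05
Then remove 0.001662 M of L.
Step 3:
                    J           L           X           E
  I            0.1992    0.006806      0.1321       2.414
  C        5.1760e-04    0.001553   -0.001553   -0.001035
  E            0.1997    0.008359      0.1305       2.413
  solve Keq expr → x = -5.1760e-04; check Q = 1.1100e+05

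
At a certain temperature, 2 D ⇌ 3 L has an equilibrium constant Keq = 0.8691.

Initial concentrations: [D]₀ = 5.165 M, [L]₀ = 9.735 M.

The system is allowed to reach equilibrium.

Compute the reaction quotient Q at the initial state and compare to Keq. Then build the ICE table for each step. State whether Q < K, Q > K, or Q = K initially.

Q₀ = 34.58 vs Keq = 0.8691 ⇒ Q>K, reverse
Step 1:
                    D           L
  I             5.165       9.735
  C             3.754      -5.631
  E             8.919       4.104
  solve Keq expr → x = -1.877; check Q = 0.8691

Q₀ = 34.58; Q > K (proceeds reverse)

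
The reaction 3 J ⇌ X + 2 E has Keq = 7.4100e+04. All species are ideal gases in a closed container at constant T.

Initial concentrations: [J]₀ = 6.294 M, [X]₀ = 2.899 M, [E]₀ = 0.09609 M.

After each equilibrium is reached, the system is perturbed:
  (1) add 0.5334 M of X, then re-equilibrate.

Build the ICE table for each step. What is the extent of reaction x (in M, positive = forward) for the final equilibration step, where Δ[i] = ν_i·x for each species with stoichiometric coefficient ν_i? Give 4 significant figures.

x = -0.001207 M

Q₀ = 1.0736e-04 vs Keq = 7.4100e+04 ⇒ Q<K, forward
Step 1:
                    J           X           E
  init          6.294       2.899     0.09609
  Δ            -6.188       2.063       4.125
  eq           0.1061       4.962       4.221
  solve Keq expr → x = 2.063; check Q = 7.4100e+04
Then add 0.5334 M of X.
Step 2:
                    J           X           E
  init         0.1061       5.495       4.221
  Δ          0.003622   -0.001207   -0.002415
  eq           0.1097       5.494       4.219
  solve Keq expr → x = -0.001207; check Q = 7.4100e+04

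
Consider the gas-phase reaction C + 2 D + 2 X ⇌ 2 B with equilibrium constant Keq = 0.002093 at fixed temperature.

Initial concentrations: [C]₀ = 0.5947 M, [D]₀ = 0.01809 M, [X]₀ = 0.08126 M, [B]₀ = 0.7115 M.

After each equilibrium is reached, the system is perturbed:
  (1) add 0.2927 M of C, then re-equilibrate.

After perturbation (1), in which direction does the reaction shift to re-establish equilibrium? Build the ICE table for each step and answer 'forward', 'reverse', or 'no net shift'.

Q₀ = 3.9393e+05 vs Keq = 0.002093 ⇒ Q>K, reverse
Step 1:
                   C          D          X          B
  I           0.5947    0.01809    0.08126     0.7115
  C           0.3437     0.6875     0.6875    -0.6875
  E           0.9384     0.7056     0.7687    0.02404
  solve Keq expr → x = -0.3437; check Q = 0.002093
Then add 0.2927 M of C.
Step 2:
                   C          D          X          B
  I            1.231     0.7056     0.7687    0.02404
  C        -0.001618  -0.003235  -0.003235   0.003235
  E             1.23     0.7023     0.7655    0.02727
  solve Keq expr → x = 0.001618; check Q = 0.002093

Direction: forward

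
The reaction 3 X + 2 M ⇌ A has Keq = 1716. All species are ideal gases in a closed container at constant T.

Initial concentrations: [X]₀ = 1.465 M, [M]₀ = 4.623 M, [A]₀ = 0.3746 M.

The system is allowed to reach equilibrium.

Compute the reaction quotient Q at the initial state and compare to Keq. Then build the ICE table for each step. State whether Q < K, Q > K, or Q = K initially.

Q₀ = 0.005575 vs Keq = 1716 ⇒ Q<K, forward
Step 1:
                  X         M         A
  Initial     1.465     4.623    0.3746
  Change     -1.432   -0.9545    0.4772
  Equil     0.03329     3.669    0.8518
  solve Keq expr → x = 0.4772; check Q = 1716

Q₀ = 0.005575; Q < K (proceeds forward)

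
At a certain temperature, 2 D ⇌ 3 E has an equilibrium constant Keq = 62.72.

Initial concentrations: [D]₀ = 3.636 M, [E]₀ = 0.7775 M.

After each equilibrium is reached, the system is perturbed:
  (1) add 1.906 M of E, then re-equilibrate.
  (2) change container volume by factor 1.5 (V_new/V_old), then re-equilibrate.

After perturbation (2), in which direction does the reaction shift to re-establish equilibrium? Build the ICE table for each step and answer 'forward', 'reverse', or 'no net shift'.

Direction: forward

Q₀ = 0.03555 vs Keq = 62.72 ⇒ Q<K, forward
Step 1:
                    D           E
  I             3.636      0.7775
  C             -2.45       3.675
  E             1.186       4.452
  solve Keq expr → x = 1.225; check Q = 62.72
Then add 1.906 M of E.
Step 2:
                    D           E
  I             1.186       6.358
  C            0.4945     -0.7417
  E             1.681       5.616
  solve Keq expr → x = -0.2472; check Q = 62.72
Then change container volume by factor 1.5 (V_new/V_old).
Step 3:
                    D           E
  I              1.12       3.744
  C           -0.1321      0.1981
  E            0.9884       3.942
  solve Keq expr → x = 0.06603; check Q = 62.72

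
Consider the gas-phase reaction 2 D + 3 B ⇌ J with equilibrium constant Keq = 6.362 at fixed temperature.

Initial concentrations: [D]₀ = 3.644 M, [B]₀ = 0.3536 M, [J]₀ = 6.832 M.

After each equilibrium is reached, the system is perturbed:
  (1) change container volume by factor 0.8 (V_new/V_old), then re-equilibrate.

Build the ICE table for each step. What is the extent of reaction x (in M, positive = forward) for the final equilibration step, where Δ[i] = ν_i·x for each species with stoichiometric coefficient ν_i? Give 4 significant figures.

Q₀ = 11.64 vs Keq = 6.362 ⇒ Q>K, reverse
Step 1:
                   D          B          J
  init         3.644     0.3536      6.832
  Δ          0.04963    0.07444   -0.02481
  eq           3.694      0.428      6.807
  solve Keq expr → x = -0.02481; check Q = 6.362
Then change container volume by factor 0.8 (V_new/V_old).
Step 2:
                   D          B          J
  init         4.617     0.5351      8.509
  Δ         -0.08792    -0.1319    0.04396
  eq           4.529     0.4032      8.553
  solve Keq expr → x = 0.04396; check Q = 6.362

x = 0.04396 M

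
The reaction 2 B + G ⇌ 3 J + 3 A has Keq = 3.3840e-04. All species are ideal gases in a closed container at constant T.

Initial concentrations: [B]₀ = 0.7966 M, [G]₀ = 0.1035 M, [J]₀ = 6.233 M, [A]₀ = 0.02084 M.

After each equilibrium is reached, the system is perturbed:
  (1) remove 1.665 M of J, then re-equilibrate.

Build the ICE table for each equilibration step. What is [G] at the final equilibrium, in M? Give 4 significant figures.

[G]_eq = 0.1083 M

Q₀ = 0.03337 vs Keq = 3.3840e-04 ⇒ Q>K, reverse
Step 1:
                  B         G         J         A
  init       0.7966    0.1035     6.233   0.02084
  Δ          0.0108    0.0054   -0.0162   -0.0162
  eq         0.8074    0.1089     6.217  0.004641
  solve Keq expr → x = -0.0054; check Q = 3.3840e-04
Then remove 1.665 M of J.
Step 2:
                  B         G         J         A
  init       0.8074    0.1089     4.552  0.004641
  Δ       -0.001119 -5.5957e-04  0.001679  0.001679
  eq         0.8063    0.1083     4.553   0.00632
  solve Keq expr → x = 5.5957e-04; check Q = 3.3840e-04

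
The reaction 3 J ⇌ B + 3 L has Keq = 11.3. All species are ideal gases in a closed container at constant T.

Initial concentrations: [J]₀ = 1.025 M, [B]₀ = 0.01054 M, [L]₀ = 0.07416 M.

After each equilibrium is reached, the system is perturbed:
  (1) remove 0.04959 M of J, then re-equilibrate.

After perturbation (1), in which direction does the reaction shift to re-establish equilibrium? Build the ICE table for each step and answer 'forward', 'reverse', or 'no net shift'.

Direction: reverse

Q₀ = 3.9919e-06 vs Keq = 11.3 ⇒ Q<K, forward
Step 1:
                  J         B         L
  Initial     1.025   0.01054   0.07416
  Change    -0.7791    0.2597    0.7791
  Equil      0.2459    0.2703    0.8533
  solve Keq expr → x = 0.2597; check Q = 11.3
Then remove 0.04959 M of J.
Step 2:
                  J         B         L
  Initial    0.1963    0.2703    0.8533
  Change    0.03577  -0.01192  -0.03577
  Equil       0.232    0.2583    0.8175
  solve Keq expr → x = -0.01192; check Q = 11.3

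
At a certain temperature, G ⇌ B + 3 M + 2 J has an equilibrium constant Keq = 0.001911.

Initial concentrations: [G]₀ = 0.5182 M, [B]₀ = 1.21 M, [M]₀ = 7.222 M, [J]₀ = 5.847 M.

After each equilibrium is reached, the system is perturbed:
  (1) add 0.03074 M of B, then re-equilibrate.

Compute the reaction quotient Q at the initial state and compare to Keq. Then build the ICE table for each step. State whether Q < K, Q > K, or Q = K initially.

Q₀ = 3.0070e+04 vs Keq = 0.001911 ⇒ Q>K, reverse
Step 1:
                    G           B           M           J
  Initial      0.5182        1.21       7.222       5.847
  Change         1.21       -1.21       -3.63       -2.42
  Equil         1.728  6.0675e-06       3.592       3.427
  solve Keq expr → x = -1.21; check Q = 0.001911
Then add 0.03074 M of B.
Step 2:
                    G           B           M           J
  Initial       1.728     0.03075       3.592       3.427
  Change      0.03074    -0.03074    -0.09222    -0.06148
  Equil         1.759  6.9226e-06         3.5       3.366
  solve Keq expr → x = -0.03074; check Q = 0.001911

Q₀ = 3.0070e+04; Q > K (proceeds reverse)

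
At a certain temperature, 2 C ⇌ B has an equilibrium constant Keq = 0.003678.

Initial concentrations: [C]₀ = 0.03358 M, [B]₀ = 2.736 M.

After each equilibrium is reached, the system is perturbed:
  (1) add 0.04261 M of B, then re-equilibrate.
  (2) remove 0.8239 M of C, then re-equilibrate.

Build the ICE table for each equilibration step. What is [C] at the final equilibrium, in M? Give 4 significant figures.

Q₀ = 2426 vs Keq = 0.003678 ⇒ Q>K, reverse
Step 1:
                   C          B
  I          0.03358      2.736
  C            5.265     -2.633
  E            5.299     0.1033
  solve Keq expr → x = -2.633; check Q = 0.003678
Then add 0.04261 M of B.
Step 2:
                   C          B
  I            5.299     0.1459
  C          0.07901   -0.03951
  E            5.378     0.1064
  solve Keq expr → x = -0.03951; check Q = 0.003678
Then remove 0.8239 M of C.
Step 3:
                   C          B
  I            4.554     0.1064
  C          0.05639    -0.0282
  E            4.611    0.07818
  solve Keq expr → x = -0.0282; check Q = 0.003678

[C]_eq = 4.611 M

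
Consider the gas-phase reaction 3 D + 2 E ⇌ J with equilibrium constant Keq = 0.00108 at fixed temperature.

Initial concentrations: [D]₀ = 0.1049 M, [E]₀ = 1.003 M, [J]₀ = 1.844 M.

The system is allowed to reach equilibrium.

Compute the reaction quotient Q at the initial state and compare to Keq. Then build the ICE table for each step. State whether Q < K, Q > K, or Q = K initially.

Q₀ = 1588; Q > K (proceeds reverse)

Q₀ = 1588 vs Keq = 0.00108 ⇒ Q>K, reverse
Step 1:
                  D         E         J
  Initial    0.1049     1.003     1.844
  Change      3.607     2.405    -1.202
  Equil       3.712     3.408    0.6416
  solve Keq expr → x = -1.202; check Q = 0.00108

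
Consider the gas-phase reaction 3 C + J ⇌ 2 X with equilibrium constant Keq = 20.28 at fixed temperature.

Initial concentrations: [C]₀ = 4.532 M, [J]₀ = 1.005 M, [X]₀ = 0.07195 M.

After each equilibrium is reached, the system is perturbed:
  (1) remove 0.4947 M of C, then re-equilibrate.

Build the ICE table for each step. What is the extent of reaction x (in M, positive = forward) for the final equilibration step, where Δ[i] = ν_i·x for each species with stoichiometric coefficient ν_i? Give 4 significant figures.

x = -0.04205 M

Q₀ = 5.5338e-05 vs Keq = 20.28 ⇒ Q<K, forward
Step 1:
                  C         J         X
  init        4.532     1.005   0.07195
  Δ          -2.884   -0.9612     1.922
  eq          1.648   0.04379     1.994
  solve Keq expr → x = 0.9612; check Q = 20.28
Then remove 0.4947 M of C.
Step 2:
                  C         J         X
  init        1.154   0.04379     1.994
  Δ          0.1261   0.04205   -0.0841
  eq           1.28   0.08584      1.91
  solve Keq expr → x = -0.04205; check Q = 20.28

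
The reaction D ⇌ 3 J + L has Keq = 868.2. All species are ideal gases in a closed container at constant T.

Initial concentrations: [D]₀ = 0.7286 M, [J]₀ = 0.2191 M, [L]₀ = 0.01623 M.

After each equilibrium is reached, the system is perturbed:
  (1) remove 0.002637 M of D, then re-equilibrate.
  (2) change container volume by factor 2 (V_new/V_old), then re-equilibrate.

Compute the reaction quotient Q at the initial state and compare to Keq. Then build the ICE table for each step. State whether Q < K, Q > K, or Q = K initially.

Q₀ = 2.3429e-04; Q < K (proceeds forward)

Q₀ = 2.3429e-04 vs Keq = 868.2 ⇒ Q<K, forward
Step 1:
                  D         J         L
  I          0.7286    0.2191   0.01623
  C         -0.7173     2.152    0.7173
  E         0.01126     2.371    0.7336
  solve Keq expr → x = 0.7173; check Q = 868.2
Then remove 0.002637 M of D.
Step 2:
                  D         J         L
  I        0.008627     2.371    0.7336
  C        0.002493 -0.007479 -0.002493
  E         0.01112     2.364    0.7311
  solve Keq expr → x = -0.002493; check Q = 868.2
Then change container volume by factor 2 (V_new/V_old).
Step 3:
                  D         J         L
  I         0.00556     1.182    0.3655
  C       -0.004829   0.01449  0.004829
  E       7.3036e-04     1.196    0.3704
  solve Keq expr → x = 0.004829; check Q = 868.2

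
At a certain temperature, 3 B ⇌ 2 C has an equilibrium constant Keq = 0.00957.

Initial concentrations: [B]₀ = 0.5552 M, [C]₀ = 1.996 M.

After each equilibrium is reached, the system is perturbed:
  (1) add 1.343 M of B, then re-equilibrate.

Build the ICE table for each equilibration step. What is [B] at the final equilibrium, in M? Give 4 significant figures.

[B]_eq = 3.804 M

Q₀ = 23.28 vs Keq = 0.00957 ⇒ Q>K, reverse
Step 1:
                   B          C
  I           0.5552      1.996
  C             2.29     -1.527
  E            2.845     0.4694
  solve Keq expr → x = -0.7633; check Q = 0.00957
Then add 1.343 M of B.
Step 2:
                   B          C
  I            4.188     0.4694
  C          -0.3844     0.2563
  E            3.804     0.7257
  solve Keq expr → x = 0.1281; check Q = 0.00957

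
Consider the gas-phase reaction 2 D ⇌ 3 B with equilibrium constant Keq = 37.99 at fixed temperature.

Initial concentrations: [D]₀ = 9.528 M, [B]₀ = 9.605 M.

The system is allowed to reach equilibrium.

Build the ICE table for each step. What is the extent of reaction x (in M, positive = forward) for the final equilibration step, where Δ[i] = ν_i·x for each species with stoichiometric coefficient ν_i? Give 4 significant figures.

Q₀ = 9.761 vs Keq = 37.99 ⇒ Q<K, forward
Step 1:
                    D           B
  Initial       9.528       9.605
  Change       -2.116       3.174
  Equil         7.412       12.78
  solve Keq expr → x = 1.058; check Q = 37.99

x = 1.058 M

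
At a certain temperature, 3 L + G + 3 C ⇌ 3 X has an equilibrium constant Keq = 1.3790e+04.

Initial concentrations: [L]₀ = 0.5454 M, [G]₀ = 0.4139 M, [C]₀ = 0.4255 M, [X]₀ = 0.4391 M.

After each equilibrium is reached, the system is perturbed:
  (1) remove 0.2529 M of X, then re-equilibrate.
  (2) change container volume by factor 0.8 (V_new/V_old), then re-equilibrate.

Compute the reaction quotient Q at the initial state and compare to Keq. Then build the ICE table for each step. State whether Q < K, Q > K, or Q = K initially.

Q₀ = 16.37 vs Keq = 1.3790e+04 ⇒ Q<K, forward
Step 1:
                  L         G         C         X
  I          0.5454    0.4139    0.4255    0.4391
  C         -0.2695  -0.08985   -0.2695    0.2695
  E          0.2759    0.3241     0.156    0.7086
  solve Keq expr → x = 0.08985; check Q = 1.3790e+04
Then remove 0.2529 M of X.
Step 2:
                  L         G         C         X
  I          0.2759    0.3241     0.156    0.4557
  C        -0.03265  -0.01088  -0.03265   0.03265
  E          0.2432    0.3132    0.1233    0.4884
  solve Keq expr → x = 0.01088; check Q = 1.3790e+04
Then change container volume by factor 0.8 (V_new/V_old).
Step 3:
                  L         G         C         X
  I           0.304    0.3915    0.1541    0.6105
  C        -0.02405 -0.008015  -0.02405   0.02405
  E            0.28    0.3834    0.1301    0.6345
  solve Keq expr → x = 0.008015; check Q = 1.3790e+04

Q₀ = 16.37; Q < K (proceeds forward)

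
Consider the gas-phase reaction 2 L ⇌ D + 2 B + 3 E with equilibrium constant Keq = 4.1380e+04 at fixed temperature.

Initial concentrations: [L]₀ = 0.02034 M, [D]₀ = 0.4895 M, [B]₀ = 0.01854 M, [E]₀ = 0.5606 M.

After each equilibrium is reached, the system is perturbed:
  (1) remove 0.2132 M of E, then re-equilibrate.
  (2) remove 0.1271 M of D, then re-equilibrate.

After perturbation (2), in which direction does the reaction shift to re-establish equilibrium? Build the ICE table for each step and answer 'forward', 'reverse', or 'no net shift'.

Q₀ = 0.07165 vs Keq = 4.1380e+04 ⇒ Q<K, forward
Step 1:
                    L           D           B           E
  I           0.02034      0.4895     0.01854      0.5606
  C          -0.02028     0.01014     0.02028     0.03042
  E        6.1288e-05      0.4996     0.03882       0.591
  solve Keq expr → x = 0.01014; check Q = 4.1380e+04
Then remove 0.2132 M of E.
Step 2:
                    L           D           B           E
  I        6.1288e-05      0.4996     0.03882      0.3778
  C       -2.9932e-05  1.4966e-05  2.9932e-05  4.4898e-05
  E        3.1356e-05      0.4997     0.03885      0.3779
  solve Keq expr → x = 1.4966e-05; check Q = 4.1380e+04
Then remove 0.1271 M of D.
Step 3:
                    L           D           B           E
  I        3.1356e-05      0.3726     0.03885      0.3779
  C       -4.2765e-06  2.1382e-06  4.2765e-06  6.4147e-06
  E        2.7079e-05      0.3726     0.03885      0.3779
  solve Keq expr → x = 2.1382e-06; check Q = 4.1380e+04

Direction: forward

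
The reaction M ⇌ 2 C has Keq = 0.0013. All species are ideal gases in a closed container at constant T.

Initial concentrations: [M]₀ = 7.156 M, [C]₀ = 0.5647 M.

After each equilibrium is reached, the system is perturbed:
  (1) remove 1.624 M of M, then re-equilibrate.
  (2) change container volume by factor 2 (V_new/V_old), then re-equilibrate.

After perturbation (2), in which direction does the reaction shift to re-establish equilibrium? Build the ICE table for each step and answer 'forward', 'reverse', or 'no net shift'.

Direction: forward

Q₀ = 0.04456 vs Keq = 0.0013 ⇒ Q>K, reverse
Step 1:
                  M         C
  Initial     7.156    0.5647
  Change     0.2333   -0.4667
  Equil       7.389   0.09801
  solve Keq expr → x = -0.2333; check Q = 0.0013
Then remove 1.624 M of M.
Step 2:
                  M         C
  Initial     5.765   0.09801
  Change   0.005697  -0.01139
  Equil       5.771   0.08662
  solve Keq expr → x = -0.005697; check Q = 0.0013
Then change container volume by factor 2 (V_new/V_old).
Step 3:
                  M         C
  Initial     2.886   0.04331
  Change  -0.008922   0.01784
  Equil       2.877   0.06115
  solve Keq expr → x = 0.008922; check Q = 0.0013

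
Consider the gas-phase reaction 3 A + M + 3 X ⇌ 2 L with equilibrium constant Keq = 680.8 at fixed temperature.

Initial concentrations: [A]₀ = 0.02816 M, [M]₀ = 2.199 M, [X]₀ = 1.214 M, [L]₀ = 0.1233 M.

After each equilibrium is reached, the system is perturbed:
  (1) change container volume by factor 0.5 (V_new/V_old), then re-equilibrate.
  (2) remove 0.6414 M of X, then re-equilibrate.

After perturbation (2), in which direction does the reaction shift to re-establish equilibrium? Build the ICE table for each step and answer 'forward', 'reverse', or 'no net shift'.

Direction: reverse

Q₀ = 173 vs Keq = 680.8 ⇒ Q<K, forward
Step 1:
                  A         M         X         L
  init      0.02816     2.199     1.214    0.1233
  Δ       -0.009557 -0.003186 -0.009557  0.006372
  eq         0.0186     2.196     1.204    0.1297
  solve Keq expr → x = 0.003186; check Q = 680.8
Then change container volume by factor 0.5 (V_new/V_old).
Step 2:
                  A         M         X         L
  init      0.03721     4.392     2.409    0.2593
  Δ        -0.02486 -0.008286  -0.02486   0.01657
  eq        0.01235     4.383     2.384    0.2759
  solve Keq expr → x = 0.008286; check Q = 680.8
Then remove 0.6414 M of X.
Step 3:
                  A         M         X         L
  init      0.01235     4.383     1.743    0.2759
  Δ        0.004382  0.001461  0.004382 -0.002921
  eq        0.01673     4.385     1.747     0.273
  solve Keq expr → x = -0.001461; check Q = 680.8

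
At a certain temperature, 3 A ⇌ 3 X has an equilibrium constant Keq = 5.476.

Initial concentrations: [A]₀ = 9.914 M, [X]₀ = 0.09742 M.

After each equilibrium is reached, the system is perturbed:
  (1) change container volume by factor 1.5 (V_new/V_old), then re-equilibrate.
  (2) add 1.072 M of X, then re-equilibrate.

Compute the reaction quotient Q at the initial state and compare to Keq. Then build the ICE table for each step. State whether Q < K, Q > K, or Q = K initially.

Q₀ = 9.4885e-07; Q < K (proceeds forward)

Q₀ = 9.4885e-07 vs Keq = 5.476 ⇒ Q<K, forward
Step 1:
                   A          X
  I            9.914    0.09742
  C            -6.29       6.29
  E            3.624      6.388
  solve Keq expr → x = 2.097; check Q = 5.476
Then change container volume by factor 1.5 (V_new/V_old).
Step 2:
                   A          X
  I            2.416      4.258
  C                0          0
  E            2.416      4.258
  solve Keq expr → x = 0; check Q = 5.476
Then add 1.072 M of X.
Step 3:
                   A          X
  I            2.416       5.33
  C            0.388     -0.388
  E            2.804      4.942
  solve Keq expr → x = -0.1293; check Q = 5.476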